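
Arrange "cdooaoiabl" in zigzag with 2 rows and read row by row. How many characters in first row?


Zigzag "cdooaoiabl" into 2 rows:
Placing characters:
  'c' => row 0
  'd' => row 1
  'o' => row 0
  'o' => row 1
  'a' => row 0
  'o' => row 1
  'i' => row 0
  'a' => row 1
  'b' => row 0
  'l' => row 1
Rows:
  Row 0: "coaib"
  Row 1: "dooal"
First row length: 5

5


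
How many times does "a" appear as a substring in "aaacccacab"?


Searching for "a" in "aaacccacab"
Scanning each position:
  Position 0: "a" => MATCH
  Position 1: "a" => MATCH
  Position 2: "a" => MATCH
  Position 3: "c" => no
  Position 4: "c" => no
  Position 5: "c" => no
  Position 6: "a" => MATCH
  Position 7: "c" => no
  Position 8: "a" => MATCH
  Position 9: "b" => no
Total occurrences: 5

5


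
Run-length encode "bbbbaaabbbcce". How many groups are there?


Input: bbbbaaabbbcce
Scanning for consecutive runs:
  Group 1: 'b' x 4 (positions 0-3)
  Group 2: 'a' x 3 (positions 4-6)
  Group 3: 'b' x 3 (positions 7-9)
  Group 4: 'c' x 2 (positions 10-11)
  Group 5: 'e' x 1 (positions 12-12)
Total groups: 5

5


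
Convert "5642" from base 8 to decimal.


Input: "5642" in base 8
Positional expansion:
  Digit '5' (value 5) x 8^3 = 2560
  Digit '6' (value 6) x 8^2 = 384
  Digit '4' (value 4) x 8^1 = 32
  Digit '2' (value 2) x 8^0 = 2
Sum = 2978

2978


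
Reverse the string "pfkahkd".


Input: pfkahkd
Reading characters right to left:
  Position 6: 'd'
  Position 5: 'k'
  Position 4: 'h'
  Position 3: 'a'
  Position 2: 'k'
  Position 1: 'f'
  Position 0: 'p'
Reversed: dkhakfp

dkhakfp


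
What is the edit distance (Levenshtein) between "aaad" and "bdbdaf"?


Computing edit distance: "aaad" -> "bdbdaf"
DP table:
           b    d    b    d    a    f
      0    1    2    3    4    5    6
  a   1    1    2    3    4    4    5
  a   2    2    2    3    4    4    5
  a   3    3    3    3    4    4    5
  d   4    4    3    4    3    4    5
Edit distance = dp[4][6] = 5

5


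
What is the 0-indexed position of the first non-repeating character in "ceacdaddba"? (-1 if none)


Input: ceacdaddba
Character frequencies:
  'a': 3
  'b': 1
  'c': 2
  'd': 3
  'e': 1
Scanning left to right for freq == 1:
  Position 0 ('c'): freq=2, skip
  Position 1 ('e'): unique! => answer = 1

1


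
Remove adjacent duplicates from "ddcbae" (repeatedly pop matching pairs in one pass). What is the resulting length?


Input: ddcbae
Stack-based adjacent duplicate removal:
  Read 'd': push. Stack: d
  Read 'd': matches stack top 'd' => pop. Stack: (empty)
  Read 'c': push. Stack: c
  Read 'b': push. Stack: cb
  Read 'a': push. Stack: cba
  Read 'e': push. Stack: cbae
Final stack: "cbae" (length 4)

4


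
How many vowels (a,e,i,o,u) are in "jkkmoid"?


Input: jkkmoid
Checking each character:
  'j' at position 0: consonant
  'k' at position 1: consonant
  'k' at position 2: consonant
  'm' at position 3: consonant
  'o' at position 4: vowel (running total: 1)
  'i' at position 5: vowel (running total: 2)
  'd' at position 6: consonant
Total vowels: 2

2


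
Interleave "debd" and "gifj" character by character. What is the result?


Interleaving "debd" and "gifj":
  Position 0: 'd' from first, 'g' from second => "dg"
  Position 1: 'e' from first, 'i' from second => "ei"
  Position 2: 'b' from first, 'f' from second => "bf"
  Position 3: 'd' from first, 'j' from second => "dj"
Result: dgeibfdj

dgeibfdj


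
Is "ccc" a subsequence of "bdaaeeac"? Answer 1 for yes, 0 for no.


Check if "ccc" is a subsequence of "bdaaeeac"
Greedy scan:
  Position 0 ('b'): no match needed
  Position 1 ('d'): no match needed
  Position 2 ('a'): no match needed
  Position 3 ('a'): no match needed
  Position 4 ('e'): no match needed
  Position 5 ('e'): no match needed
  Position 6 ('a'): no match needed
  Position 7 ('c'): matches sub[0] = 'c'
Only matched 1/3 characters => not a subsequence

0


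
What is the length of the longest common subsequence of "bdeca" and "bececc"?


LCS of "bdeca" and "bececc"
DP table:
           b    e    c    e    c    c
      0    0    0    0    0    0    0
  b   0    1    1    1    1    1    1
  d   0    1    1    1    1    1    1
  e   0    1    2    2    2    2    2
  c   0    1    2    3    3    3    3
  a   0    1    2    3    3    3    3
LCS length = dp[5][6] = 3

3


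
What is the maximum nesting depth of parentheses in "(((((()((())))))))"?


Input: "(((((()((())))))))"
Tracking depth:
  Position 0 '(': depth becomes 1
  Position 1 '(': depth becomes 2
  Position 2 '(': depth becomes 3
  Position 3 '(': depth becomes 4
  Position 4 '(': depth becomes 5
  Position 5 '(': depth becomes 6
  Position 6 ')': depth becomes 5
  Position 7 '(': depth becomes 6
  Position 8 '(': depth becomes 7
  Position 9 '(': depth becomes 8
  Position 10 ')': depth becomes 7
  Position 11 ')': depth becomes 6
  Position 12 ')': depth becomes 5
  Position 13 ')': depth becomes 4
  Position 14 ')': depth becomes 3
  Position 15 ')': depth becomes 2
  Position 16 ')': depth becomes 1
  Position 17 ')': depth becomes 0
Maximum depth reached: 8

8


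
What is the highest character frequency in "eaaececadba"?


Input: eaaececadba
Character counts:
  'a': 4
  'b': 1
  'c': 2
  'd': 1
  'e': 3
Maximum frequency: 4

4


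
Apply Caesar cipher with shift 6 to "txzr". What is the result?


Caesar cipher: shift "txzr" by 6
  't' (pos 19) + 6 = pos 25 = 'z'
  'x' (pos 23) + 6 = pos 3 = 'd'
  'z' (pos 25) + 6 = pos 5 = 'f'
  'r' (pos 17) + 6 = pos 23 = 'x'
Result: zdfx

zdfx


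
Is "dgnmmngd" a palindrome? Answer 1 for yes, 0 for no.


Input: dgnmmngd
Reversed: dgnmmngd
  Compare pos 0 ('d') with pos 7 ('d'): match
  Compare pos 1 ('g') with pos 6 ('g'): match
  Compare pos 2 ('n') with pos 5 ('n'): match
  Compare pos 3 ('m') with pos 4 ('m'): match
Result: palindrome

1


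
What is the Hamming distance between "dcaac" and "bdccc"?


Comparing "dcaac" and "bdccc" position by position:
  Position 0: 'd' vs 'b' => differ
  Position 1: 'c' vs 'd' => differ
  Position 2: 'a' vs 'c' => differ
  Position 3: 'a' vs 'c' => differ
  Position 4: 'c' vs 'c' => same
Total differences (Hamming distance): 4

4


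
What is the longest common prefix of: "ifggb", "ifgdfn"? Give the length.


Words: ifggb, ifgdfn
  Position 0: all 'i' => match
  Position 1: all 'f' => match
  Position 2: all 'g' => match
  Position 3: ('g', 'd') => mismatch, stop
LCP = "ifg" (length 3)

3


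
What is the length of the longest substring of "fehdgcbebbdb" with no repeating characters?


Input: "fehdgcbebbdb"
Sliding window (track last position of each char):
  Position 0 ('f'): window [0,0] length 1 -- new best
  Position 1 ('e'): window [0,1] length 2 -- new best
  Position 2 ('h'): window [0,2] length 3 -- new best
  Position 3 ('d'): window [0,3] length 4 -- new best
  Position 4 ('g'): window [0,4] length 5 -- new best
  Position 5 ('c'): window [0,5] length 6 -- new best
  Position 6 ('b'): window [0,6] length 7 -- new best
  Position 7 ('e'): repeat (last at 1), move window start to 2
  Position 7 ('e'): window [2,7] length 6
  Position 8 ('b'): repeat (last at 6), move window start to 7
  Position 8 ('b'): window [7,8] length 2
  Position 9 ('b'): repeat (last at 8), move window start to 9
  Position 9 ('b'): window [9,9] length 1
  Position 10 ('d'): window [9,10] length 2
  Position 11 ('b'): repeat (last at 9), move window start to 10
  Position 11 ('b'): window [10,11] length 2
Longest substring with no repeats: "fehdgcb" with length 7

7


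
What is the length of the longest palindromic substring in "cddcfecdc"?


Input: "cddcfecdc"
Checking substrings for palindromes:
  [0:4] "cddc" (len 4) => palindrome
  [6:9] "cdc" (len 3) => palindrome
  [1:3] "dd" (len 2) => palindrome
Longest palindromic substring: "cddc" with length 4

4


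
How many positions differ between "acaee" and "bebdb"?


Comparing "acaee" and "bebdb" position by position:
  Position 0: 'a' vs 'b' => DIFFER
  Position 1: 'c' vs 'e' => DIFFER
  Position 2: 'a' vs 'b' => DIFFER
  Position 3: 'e' vs 'd' => DIFFER
  Position 4: 'e' vs 'b' => DIFFER
Positions that differ: 5

5


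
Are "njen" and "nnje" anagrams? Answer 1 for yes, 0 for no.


Strings: "njen", "nnje"
Sorted first:  ejnn
Sorted second: ejnn
Sorted forms match => anagrams

1


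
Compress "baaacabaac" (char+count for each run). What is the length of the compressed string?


Input: baaacabaac
Runs:
  'b' x 1 => "b1"
  'a' x 3 => "a3"
  'c' x 1 => "c1"
  'a' x 1 => "a1"
  'b' x 1 => "b1"
  'a' x 2 => "a2"
  'c' x 1 => "c1"
Compressed: "b1a3c1a1b1a2c1"
Compressed length: 14

14


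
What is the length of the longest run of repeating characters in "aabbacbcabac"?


Input: "aabbacbcabac"
Scanning for longest run:
  Position 1 ('a'): continues run of 'a', length=2
  Position 2 ('b'): new char, reset run to 1
  Position 3 ('b'): continues run of 'b', length=2
  Position 4 ('a'): new char, reset run to 1
  Position 5 ('c'): new char, reset run to 1
  Position 6 ('b'): new char, reset run to 1
  Position 7 ('c'): new char, reset run to 1
  Position 8 ('a'): new char, reset run to 1
  Position 9 ('b'): new char, reset run to 1
  Position 10 ('a'): new char, reset run to 1
  Position 11 ('c'): new char, reset run to 1
Longest run: 'a' with length 2

2


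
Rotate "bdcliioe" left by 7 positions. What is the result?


Input: "bdcliioe", rotate left by 7
First 7 characters: "bdcliio"
Remaining characters: "e"
Concatenate remaining + first: "e" + "bdcliio" = "ebdcliio"

ebdcliio


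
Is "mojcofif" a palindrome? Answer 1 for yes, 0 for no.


Input: mojcofif
Reversed: fifocjom
  Compare pos 0 ('m') with pos 7 ('f'): MISMATCH
  Compare pos 1 ('o') with pos 6 ('i'): MISMATCH
  Compare pos 2 ('j') with pos 5 ('f'): MISMATCH
  Compare pos 3 ('c') with pos 4 ('o'): MISMATCH
Result: not a palindrome

0


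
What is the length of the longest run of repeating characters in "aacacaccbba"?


Input: "aacacaccbba"
Scanning for longest run:
  Position 1 ('a'): continues run of 'a', length=2
  Position 2 ('c'): new char, reset run to 1
  Position 3 ('a'): new char, reset run to 1
  Position 4 ('c'): new char, reset run to 1
  Position 5 ('a'): new char, reset run to 1
  Position 6 ('c'): new char, reset run to 1
  Position 7 ('c'): continues run of 'c', length=2
  Position 8 ('b'): new char, reset run to 1
  Position 9 ('b'): continues run of 'b', length=2
  Position 10 ('a'): new char, reset run to 1
Longest run: 'a' with length 2

2


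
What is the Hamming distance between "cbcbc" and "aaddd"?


Comparing "cbcbc" and "aaddd" position by position:
  Position 0: 'c' vs 'a' => differ
  Position 1: 'b' vs 'a' => differ
  Position 2: 'c' vs 'd' => differ
  Position 3: 'b' vs 'd' => differ
  Position 4: 'c' vs 'd' => differ
Total differences (Hamming distance): 5

5


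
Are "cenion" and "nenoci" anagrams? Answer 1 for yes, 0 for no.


Strings: "cenion", "nenoci"
Sorted first:  ceinno
Sorted second: ceinno
Sorted forms match => anagrams

1


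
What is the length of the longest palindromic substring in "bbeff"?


Input: "bbeff"
Checking substrings for palindromes:
  [0:2] "bb" (len 2) => palindrome
  [3:5] "ff" (len 2) => palindrome
Longest palindromic substring: "bb" with length 2

2


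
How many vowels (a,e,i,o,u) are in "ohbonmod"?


Input: ohbonmod
Checking each character:
  'o' at position 0: vowel (running total: 1)
  'h' at position 1: consonant
  'b' at position 2: consonant
  'o' at position 3: vowel (running total: 2)
  'n' at position 4: consonant
  'm' at position 5: consonant
  'o' at position 6: vowel (running total: 3)
  'd' at position 7: consonant
Total vowels: 3

3


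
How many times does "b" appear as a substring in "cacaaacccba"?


Searching for "b" in "cacaaacccba"
Scanning each position:
  Position 0: "c" => no
  Position 1: "a" => no
  Position 2: "c" => no
  Position 3: "a" => no
  Position 4: "a" => no
  Position 5: "a" => no
  Position 6: "c" => no
  Position 7: "c" => no
  Position 8: "c" => no
  Position 9: "b" => MATCH
  Position 10: "a" => no
Total occurrences: 1

1


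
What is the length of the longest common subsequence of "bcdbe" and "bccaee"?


LCS of "bcdbe" and "bccaee"
DP table:
           b    c    c    a    e    e
      0    0    0    0    0    0    0
  b   0    1    1    1    1    1    1
  c   0    1    2    2    2    2    2
  d   0    1    2    2    2    2    2
  b   0    1    2    2    2    2    2
  e   0    1    2    2    2    3    3
LCS length = dp[5][6] = 3

3


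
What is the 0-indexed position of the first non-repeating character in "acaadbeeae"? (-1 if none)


Input: acaadbeeae
Character frequencies:
  'a': 4
  'b': 1
  'c': 1
  'd': 1
  'e': 3
Scanning left to right for freq == 1:
  Position 0 ('a'): freq=4, skip
  Position 1 ('c'): unique! => answer = 1

1


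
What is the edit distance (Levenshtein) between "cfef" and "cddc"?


Computing edit distance: "cfef" -> "cddc"
DP table:
           c    d    d    c
      0    1    2    3    4
  c   1    0    1    2    3
  f   2    1    1    2    3
  e   3    2    2    2    3
  f   4    3    3    3    3
Edit distance = dp[4][4] = 3

3


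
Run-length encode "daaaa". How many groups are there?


Input: daaaa
Scanning for consecutive runs:
  Group 1: 'd' x 1 (positions 0-0)
  Group 2: 'a' x 4 (positions 1-4)
Total groups: 2

2


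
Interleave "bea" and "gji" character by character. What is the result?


Interleaving "bea" and "gji":
  Position 0: 'b' from first, 'g' from second => "bg"
  Position 1: 'e' from first, 'j' from second => "ej"
  Position 2: 'a' from first, 'i' from second => "ai"
Result: bgejai

bgejai


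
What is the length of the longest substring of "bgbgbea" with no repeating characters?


Input: "bgbgbea"
Sliding window (track last position of each char):
  Position 0 ('b'): window [0,0] length 1 -- new best
  Position 1 ('g'): window [0,1] length 2 -- new best
  Position 2 ('b'): repeat (last at 0), move window start to 1
  Position 2 ('b'): window [1,2] length 2
  Position 3 ('g'): repeat (last at 1), move window start to 2
  Position 3 ('g'): window [2,3] length 2
  Position 4 ('b'): repeat (last at 2), move window start to 3
  Position 4 ('b'): window [3,4] length 2
  Position 5 ('e'): window [3,5] length 3 -- new best
  Position 6 ('a'): window [3,6] length 4 -- new best
Longest substring with no repeats: "gbea" with length 4

4


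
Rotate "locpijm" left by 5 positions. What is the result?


Input: "locpijm", rotate left by 5
First 5 characters: "locpi"
Remaining characters: "jm"
Concatenate remaining + first: "jm" + "locpi" = "jmlocpi"

jmlocpi


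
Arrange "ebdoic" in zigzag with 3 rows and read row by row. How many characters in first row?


Zigzag "ebdoic" into 3 rows:
Placing characters:
  'e' => row 0
  'b' => row 1
  'd' => row 2
  'o' => row 1
  'i' => row 0
  'c' => row 1
Rows:
  Row 0: "ei"
  Row 1: "boc"
  Row 2: "d"
First row length: 2

2


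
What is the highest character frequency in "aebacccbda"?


Input: aebacccbda
Character counts:
  'a': 3
  'b': 2
  'c': 3
  'd': 1
  'e': 1
Maximum frequency: 3

3


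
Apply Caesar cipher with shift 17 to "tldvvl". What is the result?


Caesar cipher: shift "tldvvl" by 17
  't' (pos 19) + 17 = pos 10 = 'k'
  'l' (pos 11) + 17 = pos 2 = 'c'
  'd' (pos 3) + 17 = pos 20 = 'u'
  'v' (pos 21) + 17 = pos 12 = 'm'
  'v' (pos 21) + 17 = pos 12 = 'm'
  'l' (pos 11) + 17 = pos 2 = 'c'
Result: kcummc

kcummc


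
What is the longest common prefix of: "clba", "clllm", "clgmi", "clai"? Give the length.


Words: clba, clllm, clgmi, clai
  Position 0: all 'c' => match
  Position 1: all 'l' => match
  Position 2: ('b', 'l', 'g', 'a') => mismatch, stop
LCP = "cl" (length 2)

2


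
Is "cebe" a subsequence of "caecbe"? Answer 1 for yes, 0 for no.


Check if "cebe" is a subsequence of "caecbe"
Greedy scan:
  Position 0 ('c'): matches sub[0] = 'c'
  Position 1 ('a'): no match needed
  Position 2 ('e'): matches sub[1] = 'e'
  Position 3 ('c'): no match needed
  Position 4 ('b'): matches sub[2] = 'b'
  Position 5 ('e'): matches sub[3] = 'e'
All 4 characters matched => is a subsequence

1


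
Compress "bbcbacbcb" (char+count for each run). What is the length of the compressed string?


Input: bbcbacbcb
Runs:
  'b' x 2 => "b2"
  'c' x 1 => "c1"
  'b' x 1 => "b1"
  'a' x 1 => "a1"
  'c' x 1 => "c1"
  'b' x 1 => "b1"
  'c' x 1 => "c1"
  'b' x 1 => "b1"
Compressed: "b2c1b1a1c1b1c1b1"
Compressed length: 16

16


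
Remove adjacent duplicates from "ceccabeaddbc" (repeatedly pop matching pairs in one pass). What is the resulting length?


Input: ceccabeaddbc
Stack-based adjacent duplicate removal:
  Read 'c': push. Stack: c
  Read 'e': push. Stack: ce
  Read 'c': push. Stack: cec
  Read 'c': matches stack top 'c' => pop. Stack: ce
  Read 'a': push. Stack: cea
  Read 'b': push. Stack: ceab
  Read 'e': push. Stack: ceabe
  Read 'a': push. Stack: ceabea
  Read 'd': push. Stack: ceabead
  Read 'd': matches stack top 'd' => pop. Stack: ceabea
  Read 'b': push. Stack: ceabeab
  Read 'c': push. Stack: ceabeabc
Final stack: "ceabeabc" (length 8)

8


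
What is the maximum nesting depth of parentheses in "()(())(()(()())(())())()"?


Input: "()(())(()(()())(())())()"
Tracking depth:
  Position 0 '(': depth becomes 1
  Position 1 ')': depth becomes 0
  Position 2 '(': depth becomes 1
  Position 3 '(': depth becomes 2
  Position 4 ')': depth becomes 1
  Position 5 ')': depth becomes 0
  Position 6 '(': depth becomes 1
  Position 7 '(': depth becomes 2
  Position 8 ')': depth becomes 1
  Position 9 '(': depth becomes 2
  Position 10 '(': depth becomes 3
  Position 11 ')': depth becomes 2
  Position 12 '(': depth becomes 3
  Position 13 ')': depth becomes 2
  Position 14 ')': depth becomes 1
  Position 15 '(': depth becomes 2
  Position 16 '(': depth becomes 3
  Position 17 ')': depth becomes 2
  Position 18 ')': depth becomes 1
  Position 19 '(': depth becomes 2
  Position 20 ')': depth becomes 1
  Position 21 ')': depth becomes 0
  Position 22 '(': depth becomes 1
  Position 23 ')': depth becomes 0
Maximum depth reached: 3

3


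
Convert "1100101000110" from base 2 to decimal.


Input: "1100101000110" in base 2
Positional expansion:
  Digit '1' (value 1) x 2^12 = 4096
  Digit '1' (value 1) x 2^11 = 2048
  Digit '0' (value 0) x 2^10 = 0
  Digit '0' (value 0) x 2^9 = 0
  Digit '1' (value 1) x 2^8 = 256
  Digit '0' (value 0) x 2^7 = 0
  Digit '1' (value 1) x 2^6 = 64
  Digit '0' (value 0) x 2^5 = 0
  Digit '0' (value 0) x 2^4 = 0
  Digit '0' (value 0) x 2^3 = 0
  Digit '1' (value 1) x 2^2 = 4
  Digit '1' (value 1) x 2^1 = 2
  Digit '0' (value 0) x 2^0 = 0
Sum = 6470

6470


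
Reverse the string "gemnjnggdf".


Input: gemnjnggdf
Reading characters right to left:
  Position 9: 'f'
  Position 8: 'd'
  Position 7: 'g'
  Position 6: 'g'
  Position 5: 'n'
  Position 4: 'j'
  Position 3: 'n'
  Position 2: 'm'
  Position 1: 'e'
  Position 0: 'g'
Reversed: fdggnjnmeg

fdggnjnmeg


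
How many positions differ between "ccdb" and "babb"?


Comparing "ccdb" and "babb" position by position:
  Position 0: 'c' vs 'b' => DIFFER
  Position 1: 'c' vs 'a' => DIFFER
  Position 2: 'd' vs 'b' => DIFFER
  Position 3: 'b' vs 'b' => same
Positions that differ: 3

3


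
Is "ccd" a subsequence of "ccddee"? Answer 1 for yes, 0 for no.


Check if "ccd" is a subsequence of "ccddee"
Greedy scan:
  Position 0 ('c'): matches sub[0] = 'c'
  Position 1 ('c'): matches sub[1] = 'c'
  Position 2 ('d'): matches sub[2] = 'd'
  Position 3 ('d'): no match needed
  Position 4 ('e'): no match needed
  Position 5 ('e'): no match needed
All 3 characters matched => is a subsequence

1


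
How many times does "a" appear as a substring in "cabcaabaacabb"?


Searching for "a" in "cabcaabaacabb"
Scanning each position:
  Position 0: "c" => no
  Position 1: "a" => MATCH
  Position 2: "b" => no
  Position 3: "c" => no
  Position 4: "a" => MATCH
  Position 5: "a" => MATCH
  Position 6: "b" => no
  Position 7: "a" => MATCH
  Position 8: "a" => MATCH
  Position 9: "c" => no
  Position 10: "a" => MATCH
  Position 11: "b" => no
  Position 12: "b" => no
Total occurrences: 6

6


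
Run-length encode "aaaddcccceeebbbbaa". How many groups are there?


Input: aaaddcccceeebbbbaa
Scanning for consecutive runs:
  Group 1: 'a' x 3 (positions 0-2)
  Group 2: 'd' x 2 (positions 3-4)
  Group 3: 'c' x 4 (positions 5-8)
  Group 4: 'e' x 3 (positions 9-11)
  Group 5: 'b' x 4 (positions 12-15)
  Group 6: 'a' x 2 (positions 16-17)
Total groups: 6

6


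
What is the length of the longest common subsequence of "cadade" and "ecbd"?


LCS of "cadade" and "ecbd"
DP table:
           e    c    b    d
      0    0    0    0    0
  c   0    0    1    1    1
  a   0    0    1    1    1
  d   0    0    1    1    2
  a   0    0    1    1    2
  d   0    0    1    1    2
  e   0    1    1    1    2
LCS length = dp[6][4] = 2

2


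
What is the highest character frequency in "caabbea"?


Input: caabbea
Character counts:
  'a': 3
  'b': 2
  'c': 1
  'e': 1
Maximum frequency: 3

3


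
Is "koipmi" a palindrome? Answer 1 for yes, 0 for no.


Input: koipmi
Reversed: impiok
  Compare pos 0 ('k') with pos 5 ('i'): MISMATCH
  Compare pos 1 ('o') with pos 4 ('m'): MISMATCH
  Compare pos 2 ('i') with pos 3 ('p'): MISMATCH
Result: not a palindrome

0


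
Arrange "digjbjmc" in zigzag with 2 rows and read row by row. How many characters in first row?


Zigzag "digjbjmc" into 2 rows:
Placing characters:
  'd' => row 0
  'i' => row 1
  'g' => row 0
  'j' => row 1
  'b' => row 0
  'j' => row 1
  'm' => row 0
  'c' => row 1
Rows:
  Row 0: "dgbm"
  Row 1: "ijjc"
First row length: 4

4


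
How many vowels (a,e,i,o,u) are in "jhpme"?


Input: jhpme
Checking each character:
  'j' at position 0: consonant
  'h' at position 1: consonant
  'p' at position 2: consonant
  'm' at position 3: consonant
  'e' at position 4: vowel (running total: 1)
Total vowels: 1

1


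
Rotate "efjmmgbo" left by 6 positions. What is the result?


Input: "efjmmgbo", rotate left by 6
First 6 characters: "efjmmg"
Remaining characters: "bo"
Concatenate remaining + first: "bo" + "efjmmg" = "boefjmmg"

boefjmmg


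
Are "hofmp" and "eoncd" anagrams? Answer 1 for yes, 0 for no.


Strings: "hofmp", "eoncd"
Sorted first:  fhmop
Sorted second: cdeno
Differ at position 0: 'f' vs 'c' => not anagrams

0


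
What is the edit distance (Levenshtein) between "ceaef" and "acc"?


Computing edit distance: "ceaef" -> "acc"
DP table:
           a    c    c
      0    1    2    3
  c   1    1    1    2
  e   2    2    2    2
  a   3    2    3    3
  e   4    3    3    4
  f   5    4    4    4
Edit distance = dp[5][3] = 4

4


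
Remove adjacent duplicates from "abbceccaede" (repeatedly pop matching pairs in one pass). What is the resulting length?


Input: abbceccaede
Stack-based adjacent duplicate removal:
  Read 'a': push. Stack: a
  Read 'b': push. Stack: ab
  Read 'b': matches stack top 'b' => pop. Stack: a
  Read 'c': push. Stack: ac
  Read 'e': push. Stack: ace
  Read 'c': push. Stack: acec
  Read 'c': matches stack top 'c' => pop. Stack: ace
  Read 'a': push. Stack: acea
  Read 'e': push. Stack: aceae
  Read 'd': push. Stack: aceaed
  Read 'e': push. Stack: aceaede
Final stack: "aceaede" (length 7)

7


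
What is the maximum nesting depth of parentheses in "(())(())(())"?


Input: "(())(())(())"
Tracking depth:
  Position 0 '(': depth becomes 1
  Position 1 '(': depth becomes 2
  Position 2 ')': depth becomes 1
  Position 3 ')': depth becomes 0
  Position 4 '(': depth becomes 1
  Position 5 '(': depth becomes 2
  Position 6 ')': depth becomes 1
  Position 7 ')': depth becomes 0
  Position 8 '(': depth becomes 1
  Position 9 '(': depth becomes 2
  Position 10 ')': depth becomes 1
  Position 11 ')': depth becomes 0
Maximum depth reached: 2

2


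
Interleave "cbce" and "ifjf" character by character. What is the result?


Interleaving "cbce" and "ifjf":
  Position 0: 'c' from first, 'i' from second => "ci"
  Position 1: 'b' from first, 'f' from second => "bf"
  Position 2: 'c' from first, 'j' from second => "cj"
  Position 3: 'e' from first, 'f' from second => "ef"
Result: cibfcjef

cibfcjef


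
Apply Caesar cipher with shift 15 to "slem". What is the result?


Caesar cipher: shift "slem" by 15
  's' (pos 18) + 15 = pos 7 = 'h'
  'l' (pos 11) + 15 = pos 0 = 'a'
  'e' (pos 4) + 15 = pos 19 = 't'
  'm' (pos 12) + 15 = pos 1 = 'b'
Result: hatb

hatb


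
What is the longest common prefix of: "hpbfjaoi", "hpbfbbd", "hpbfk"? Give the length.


Words: hpbfjaoi, hpbfbbd, hpbfk
  Position 0: all 'h' => match
  Position 1: all 'p' => match
  Position 2: all 'b' => match
  Position 3: all 'f' => match
  Position 4: ('j', 'b', 'k') => mismatch, stop
LCP = "hpbf" (length 4)

4


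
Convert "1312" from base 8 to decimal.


Input: "1312" in base 8
Positional expansion:
  Digit '1' (value 1) x 8^3 = 512
  Digit '3' (value 3) x 8^2 = 192
  Digit '1' (value 1) x 8^1 = 8
  Digit '2' (value 2) x 8^0 = 2
Sum = 714

714


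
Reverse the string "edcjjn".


Input: edcjjn
Reading characters right to left:
  Position 5: 'n'
  Position 4: 'j'
  Position 3: 'j'
  Position 2: 'c'
  Position 1: 'd'
  Position 0: 'e'
Reversed: njjcde

njjcde


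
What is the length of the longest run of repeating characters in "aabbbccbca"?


Input: "aabbbccbca"
Scanning for longest run:
  Position 1 ('a'): continues run of 'a', length=2
  Position 2 ('b'): new char, reset run to 1
  Position 3 ('b'): continues run of 'b', length=2
  Position 4 ('b'): continues run of 'b', length=3
  Position 5 ('c'): new char, reset run to 1
  Position 6 ('c'): continues run of 'c', length=2
  Position 7 ('b'): new char, reset run to 1
  Position 8 ('c'): new char, reset run to 1
  Position 9 ('a'): new char, reset run to 1
Longest run: 'b' with length 3

3


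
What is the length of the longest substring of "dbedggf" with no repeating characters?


Input: "dbedggf"
Sliding window (track last position of each char):
  Position 0 ('d'): window [0,0] length 1 -- new best
  Position 1 ('b'): window [0,1] length 2 -- new best
  Position 2 ('e'): window [0,2] length 3 -- new best
  Position 3 ('d'): repeat (last at 0), move window start to 1
  Position 3 ('d'): window [1,3] length 3
  Position 4 ('g'): window [1,4] length 4 -- new best
  Position 5 ('g'): repeat (last at 4), move window start to 5
  Position 5 ('g'): window [5,5] length 1
  Position 6 ('f'): window [5,6] length 2
Longest substring with no repeats: "bedg" with length 4

4


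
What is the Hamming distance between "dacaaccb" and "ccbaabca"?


Comparing "dacaaccb" and "ccbaabca" position by position:
  Position 0: 'd' vs 'c' => differ
  Position 1: 'a' vs 'c' => differ
  Position 2: 'c' vs 'b' => differ
  Position 3: 'a' vs 'a' => same
  Position 4: 'a' vs 'a' => same
  Position 5: 'c' vs 'b' => differ
  Position 6: 'c' vs 'c' => same
  Position 7: 'b' vs 'a' => differ
Total differences (Hamming distance): 5

5


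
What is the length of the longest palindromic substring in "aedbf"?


Input: "aedbf"
Checking substrings for palindromes:
  No multi-char palindromic substrings found
Longest palindromic substring: "a" with length 1

1


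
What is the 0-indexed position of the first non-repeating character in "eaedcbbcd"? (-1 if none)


Input: eaedcbbcd
Character frequencies:
  'a': 1
  'b': 2
  'c': 2
  'd': 2
  'e': 2
Scanning left to right for freq == 1:
  Position 0 ('e'): freq=2, skip
  Position 1 ('a'): unique! => answer = 1

1


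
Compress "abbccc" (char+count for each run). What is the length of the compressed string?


Input: abbccc
Runs:
  'a' x 1 => "a1"
  'b' x 2 => "b2"
  'c' x 3 => "c3"
Compressed: "a1b2c3"
Compressed length: 6

6


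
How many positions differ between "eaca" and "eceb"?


Comparing "eaca" and "eceb" position by position:
  Position 0: 'e' vs 'e' => same
  Position 1: 'a' vs 'c' => DIFFER
  Position 2: 'c' vs 'e' => DIFFER
  Position 3: 'a' vs 'b' => DIFFER
Positions that differ: 3

3


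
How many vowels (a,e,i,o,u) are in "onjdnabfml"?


Input: onjdnabfml
Checking each character:
  'o' at position 0: vowel (running total: 1)
  'n' at position 1: consonant
  'j' at position 2: consonant
  'd' at position 3: consonant
  'n' at position 4: consonant
  'a' at position 5: vowel (running total: 2)
  'b' at position 6: consonant
  'f' at position 7: consonant
  'm' at position 8: consonant
  'l' at position 9: consonant
Total vowels: 2

2


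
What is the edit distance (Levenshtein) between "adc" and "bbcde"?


Computing edit distance: "adc" -> "bbcde"
DP table:
           b    b    c    d    e
      0    1    2    3    4    5
  a   1    1    2    3    4    5
  d   2    2    2    3    3    4
  c   3    3    3    2    3    4
Edit distance = dp[3][5] = 4

4


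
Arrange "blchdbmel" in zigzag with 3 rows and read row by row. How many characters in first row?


Zigzag "blchdbmel" into 3 rows:
Placing characters:
  'b' => row 0
  'l' => row 1
  'c' => row 2
  'h' => row 1
  'd' => row 0
  'b' => row 1
  'm' => row 2
  'e' => row 1
  'l' => row 0
Rows:
  Row 0: "bdl"
  Row 1: "lhbe"
  Row 2: "cm"
First row length: 3

3


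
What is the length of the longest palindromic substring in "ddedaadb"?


Input: "ddedaadb"
Checking substrings for palindromes:
  [3:7] "daad" (len 4) => palindrome
  [1:4] "ded" (len 3) => palindrome
  [0:2] "dd" (len 2) => palindrome
  [4:6] "aa" (len 2) => palindrome
Longest palindromic substring: "daad" with length 4

4


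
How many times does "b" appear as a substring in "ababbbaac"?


Searching for "b" in "ababbbaac"
Scanning each position:
  Position 0: "a" => no
  Position 1: "b" => MATCH
  Position 2: "a" => no
  Position 3: "b" => MATCH
  Position 4: "b" => MATCH
  Position 5: "b" => MATCH
  Position 6: "a" => no
  Position 7: "a" => no
  Position 8: "c" => no
Total occurrences: 4

4


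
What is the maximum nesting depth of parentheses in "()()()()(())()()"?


Input: "()()()()(())()()"
Tracking depth:
  Position 0 '(': depth becomes 1
  Position 1 ')': depth becomes 0
  Position 2 '(': depth becomes 1
  Position 3 ')': depth becomes 0
  Position 4 '(': depth becomes 1
  Position 5 ')': depth becomes 0
  Position 6 '(': depth becomes 1
  Position 7 ')': depth becomes 0
  Position 8 '(': depth becomes 1
  Position 9 '(': depth becomes 2
  Position 10 ')': depth becomes 1
  Position 11 ')': depth becomes 0
  Position 12 '(': depth becomes 1
  Position 13 ')': depth becomes 0
  Position 14 '(': depth becomes 1
  Position 15 ')': depth becomes 0
Maximum depth reached: 2

2


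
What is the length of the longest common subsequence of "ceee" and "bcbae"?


LCS of "ceee" and "bcbae"
DP table:
           b    c    b    a    e
      0    0    0    0    0    0
  c   0    0    1    1    1    1
  e   0    0    1    1    1    2
  e   0    0    1    1    1    2
  e   0    0    1    1    1    2
LCS length = dp[4][5] = 2

2


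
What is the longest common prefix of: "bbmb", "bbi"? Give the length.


Words: bbmb, bbi
  Position 0: all 'b' => match
  Position 1: all 'b' => match
  Position 2: ('m', 'i') => mismatch, stop
LCP = "bb" (length 2)

2


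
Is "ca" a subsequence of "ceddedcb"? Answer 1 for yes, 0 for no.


Check if "ca" is a subsequence of "ceddedcb"
Greedy scan:
  Position 0 ('c'): matches sub[0] = 'c'
  Position 1 ('e'): no match needed
  Position 2 ('d'): no match needed
  Position 3 ('d'): no match needed
  Position 4 ('e'): no match needed
  Position 5 ('d'): no match needed
  Position 6 ('c'): no match needed
  Position 7 ('b'): no match needed
Only matched 1/2 characters => not a subsequence

0


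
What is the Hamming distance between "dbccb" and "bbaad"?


Comparing "dbccb" and "bbaad" position by position:
  Position 0: 'd' vs 'b' => differ
  Position 1: 'b' vs 'b' => same
  Position 2: 'c' vs 'a' => differ
  Position 3: 'c' vs 'a' => differ
  Position 4: 'b' vs 'd' => differ
Total differences (Hamming distance): 4

4


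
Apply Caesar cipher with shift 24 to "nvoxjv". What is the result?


Caesar cipher: shift "nvoxjv" by 24
  'n' (pos 13) + 24 = pos 11 = 'l'
  'v' (pos 21) + 24 = pos 19 = 't'
  'o' (pos 14) + 24 = pos 12 = 'm'
  'x' (pos 23) + 24 = pos 21 = 'v'
  'j' (pos 9) + 24 = pos 7 = 'h'
  'v' (pos 21) + 24 = pos 19 = 't'
Result: ltmvht

ltmvht


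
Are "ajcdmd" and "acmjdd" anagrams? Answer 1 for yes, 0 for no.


Strings: "ajcdmd", "acmjdd"
Sorted first:  acddjm
Sorted second: acddjm
Sorted forms match => anagrams

1


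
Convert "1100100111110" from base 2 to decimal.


Input: "1100100111110" in base 2
Positional expansion:
  Digit '1' (value 1) x 2^12 = 4096
  Digit '1' (value 1) x 2^11 = 2048
  Digit '0' (value 0) x 2^10 = 0
  Digit '0' (value 0) x 2^9 = 0
  Digit '1' (value 1) x 2^8 = 256
  Digit '0' (value 0) x 2^7 = 0
  Digit '0' (value 0) x 2^6 = 0
  Digit '1' (value 1) x 2^5 = 32
  Digit '1' (value 1) x 2^4 = 16
  Digit '1' (value 1) x 2^3 = 8
  Digit '1' (value 1) x 2^2 = 4
  Digit '1' (value 1) x 2^1 = 2
  Digit '0' (value 0) x 2^0 = 0
Sum = 6462

6462


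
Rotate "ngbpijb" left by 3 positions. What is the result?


Input: "ngbpijb", rotate left by 3
First 3 characters: "ngb"
Remaining characters: "pijb"
Concatenate remaining + first: "pijb" + "ngb" = "pijbngb"

pijbngb


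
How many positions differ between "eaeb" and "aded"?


Comparing "eaeb" and "aded" position by position:
  Position 0: 'e' vs 'a' => DIFFER
  Position 1: 'a' vs 'd' => DIFFER
  Position 2: 'e' vs 'e' => same
  Position 3: 'b' vs 'd' => DIFFER
Positions that differ: 3

3


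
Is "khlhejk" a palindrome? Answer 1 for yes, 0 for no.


Input: khlhejk
Reversed: kjehlhk
  Compare pos 0 ('k') with pos 6 ('k'): match
  Compare pos 1 ('h') with pos 5 ('j'): MISMATCH
  Compare pos 2 ('l') with pos 4 ('e'): MISMATCH
Result: not a palindrome

0


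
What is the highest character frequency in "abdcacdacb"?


Input: abdcacdacb
Character counts:
  'a': 3
  'b': 2
  'c': 3
  'd': 2
Maximum frequency: 3

3


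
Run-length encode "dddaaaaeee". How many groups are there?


Input: dddaaaaeee
Scanning for consecutive runs:
  Group 1: 'd' x 3 (positions 0-2)
  Group 2: 'a' x 4 (positions 3-6)
  Group 3: 'e' x 3 (positions 7-9)
Total groups: 3

3


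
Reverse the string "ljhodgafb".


Input: ljhodgafb
Reading characters right to left:
  Position 8: 'b'
  Position 7: 'f'
  Position 6: 'a'
  Position 5: 'g'
  Position 4: 'd'
  Position 3: 'o'
  Position 2: 'h'
  Position 1: 'j'
  Position 0: 'l'
Reversed: bfagdohjl

bfagdohjl


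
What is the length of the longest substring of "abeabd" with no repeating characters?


Input: "abeabd"
Sliding window (track last position of each char):
  Position 0 ('a'): window [0,0] length 1 -- new best
  Position 1 ('b'): window [0,1] length 2 -- new best
  Position 2 ('e'): window [0,2] length 3 -- new best
  Position 3 ('a'): repeat (last at 0), move window start to 1
  Position 3 ('a'): window [1,3] length 3
  Position 4 ('b'): repeat (last at 1), move window start to 2
  Position 4 ('b'): window [2,4] length 3
  Position 5 ('d'): window [2,5] length 4 -- new best
Longest substring with no repeats: "eabd" with length 4

4


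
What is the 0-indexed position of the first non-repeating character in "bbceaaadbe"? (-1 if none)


Input: bbceaaadbe
Character frequencies:
  'a': 3
  'b': 3
  'c': 1
  'd': 1
  'e': 2
Scanning left to right for freq == 1:
  Position 0 ('b'): freq=3, skip
  Position 1 ('b'): freq=3, skip
  Position 2 ('c'): unique! => answer = 2

2


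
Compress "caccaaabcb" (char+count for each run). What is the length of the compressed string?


Input: caccaaabcb
Runs:
  'c' x 1 => "c1"
  'a' x 1 => "a1"
  'c' x 2 => "c2"
  'a' x 3 => "a3"
  'b' x 1 => "b1"
  'c' x 1 => "c1"
  'b' x 1 => "b1"
Compressed: "c1a1c2a3b1c1b1"
Compressed length: 14

14


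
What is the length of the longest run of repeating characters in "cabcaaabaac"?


Input: "cabcaaabaac"
Scanning for longest run:
  Position 1 ('a'): new char, reset run to 1
  Position 2 ('b'): new char, reset run to 1
  Position 3 ('c'): new char, reset run to 1
  Position 4 ('a'): new char, reset run to 1
  Position 5 ('a'): continues run of 'a', length=2
  Position 6 ('a'): continues run of 'a', length=3
  Position 7 ('b'): new char, reset run to 1
  Position 8 ('a'): new char, reset run to 1
  Position 9 ('a'): continues run of 'a', length=2
  Position 10 ('c'): new char, reset run to 1
Longest run: 'a' with length 3

3


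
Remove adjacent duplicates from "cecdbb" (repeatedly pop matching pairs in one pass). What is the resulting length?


Input: cecdbb
Stack-based adjacent duplicate removal:
  Read 'c': push. Stack: c
  Read 'e': push. Stack: ce
  Read 'c': push. Stack: cec
  Read 'd': push. Stack: cecd
  Read 'b': push. Stack: cecdb
  Read 'b': matches stack top 'b' => pop. Stack: cecd
Final stack: "cecd" (length 4)

4


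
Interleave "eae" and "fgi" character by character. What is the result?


Interleaving "eae" and "fgi":
  Position 0: 'e' from first, 'f' from second => "ef"
  Position 1: 'a' from first, 'g' from second => "ag"
  Position 2: 'e' from first, 'i' from second => "ei"
Result: efagei

efagei


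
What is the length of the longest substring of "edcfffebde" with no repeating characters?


Input: "edcfffebde"
Sliding window (track last position of each char):
  Position 0 ('e'): window [0,0] length 1 -- new best
  Position 1 ('d'): window [0,1] length 2 -- new best
  Position 2 ('c'): window [0,2] length 3 -- new best
  Position 3 ('f'): window [0,3] length 4 -- new best
  Position 4 ('f'): repeat (last at 3), move window start to 4
  Position 4 ('f'): window [4,4] length 1
  Position 5 ('f'): repeat (last at 4), move window start to 5
  Position 5 ('f'): window [5,5] length 1
  Position 6 ('e'): window [5,6] length 2
  Position 7 ('b'): window [5,7] length 3
  Position 8 ('d'): window [5,8] length 4
  Position 9 ('e'): repeat (last at 6), move window start to 7
  Position 9 ('e'): window [7,9] length 3
Longest substring with no repeats: "edcf" with length 4

4


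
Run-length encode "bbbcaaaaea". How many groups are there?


Input: bbbcaaaaea
Scanning for consecutive runs:
  Group 1: 'b' x 3 (positions 0-2)
  Group 2: 'c' x 1 (positions 3-3)
  Group 3: 'a' x 4 (positions 4-7)
  Group 4: 'e' x 1 (positions 8-8)
  Group 5: 'a' x 1 (positions 9-9)
Total groups: 5

5


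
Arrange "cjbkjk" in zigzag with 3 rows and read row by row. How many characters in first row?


Zigzag "cjbkjk" into 3 rows:
Placing characters:
  'c' => row 0
  'j' => row 1
  'b' => row 2
  'k' => row 1
  'j' => row 0
  'k' => row 1
Rows:
  Row 0: "cj"
  Row 1: "jkk"
  Row 2: "b"
First row length: 2

2


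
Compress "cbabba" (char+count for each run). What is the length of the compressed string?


Input: cbabba
Runs:
  'c' x 1 => "c1"
  'b' x 1 => "b1"
  'a' x 1 => "a1"
  'b' x 2 => "b2"
  'a' x 1 => "a1"
Compressed: "c1b1a1b2a1"
Compressed length: 10

10


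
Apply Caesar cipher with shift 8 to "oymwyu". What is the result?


Caesar cipher: shift "oymwyu" by 8
  'o' (pos 14) + 8 = pos 22 = 'w'
  'y' (pos 24) + 8 = pos 6 = 'g'
  'm' (pos 12) + 8 = pos 20 = 'u'
  'w' (pos 22) + 8 = pos 4 = 'e'
  'y' (pos 24) + 8 = pos 6 = 'g'
  'u' (pos 20) + 8 = pos 2 = 'c'
Result: wguegc

wguegc


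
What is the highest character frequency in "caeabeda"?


Input: caeabeda
Character counts:
  'a': 3
  'b': 1
  'c': 1
  'd': 1
  'e': 2
Maximum frequency: 3

3


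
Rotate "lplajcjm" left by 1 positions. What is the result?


Input: "lplajcjm", rotate left by 1
First 1 characters: "l"
Remaining characters: "plajcjm"
Concatenate remaining + first: "plajcjm" + "l" = "plajcjml"

plajcjml


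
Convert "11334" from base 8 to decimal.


Input: "11334" in base 8
Positional expansion:
  Digit '1' (value 1) x 8^4 = 4096
  Digit '1' (value 1) x 8^3 = 512
  Digit '3' (value 3) x 8^2 = 192
  Digit '3' (value 3) x 8^1 = 24
  Digit '4' (value 4) x 8^0 = 4
Sum = 4828

4828
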